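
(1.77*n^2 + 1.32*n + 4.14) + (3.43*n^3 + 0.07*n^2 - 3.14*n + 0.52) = 3.43*n^3 + 1.84*n^2 - 1.82*n + 4.66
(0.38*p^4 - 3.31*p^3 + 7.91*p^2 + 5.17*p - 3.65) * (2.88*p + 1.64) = 1.0944*p^5 - 8.9096*p^4 + 17.3524*p^3 + 27.862*p^2 - 2.0332*p - 5.986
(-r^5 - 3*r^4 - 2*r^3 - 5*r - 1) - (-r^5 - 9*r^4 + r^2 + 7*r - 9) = 6*r^4 - 2*r^3 - r^2 - 12*r + 8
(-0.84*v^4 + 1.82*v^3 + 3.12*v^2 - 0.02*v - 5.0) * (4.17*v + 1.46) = -3.5028*v^5 + 6.363*v^4 + 15.6676*v^3 + 4.4718*v^2 - 20.8792*v - 7.3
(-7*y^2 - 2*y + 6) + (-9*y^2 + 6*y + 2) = -16*y^2 + 4*y + 8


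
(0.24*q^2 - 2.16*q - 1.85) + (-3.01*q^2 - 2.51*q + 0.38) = -2.77*q^2 - 4.67*q - 1.47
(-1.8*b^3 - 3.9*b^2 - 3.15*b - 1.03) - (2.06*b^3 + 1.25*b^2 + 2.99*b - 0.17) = -3.86*b^3 - 5.15*b^2 - 6.14*b - 0.86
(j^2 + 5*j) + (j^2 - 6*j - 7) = 2*j^2 - j - 7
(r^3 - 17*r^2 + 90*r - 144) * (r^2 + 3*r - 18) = r^5 - 14*r^4 + 21*r^3 + 432*r^2 - 2052*r + 2592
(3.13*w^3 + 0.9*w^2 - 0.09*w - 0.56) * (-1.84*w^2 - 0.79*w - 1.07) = -5.7592*w^5 - 4.1287*w^4 - 3.8945*w^3 + 0.1385*w^2 + 0.5387*w + 0.5992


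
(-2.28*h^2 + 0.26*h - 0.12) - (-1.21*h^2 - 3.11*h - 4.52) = -1.07*h^2 + 3.37*h + 4.4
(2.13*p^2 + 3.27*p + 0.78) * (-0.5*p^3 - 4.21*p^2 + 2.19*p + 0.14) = -1.065*p^5 - 10.6023*p^4 - 9.492*p^3 + 4.1757*p^2 + 2.166*p + 0.1092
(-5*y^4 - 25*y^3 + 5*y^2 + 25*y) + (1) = -5*y^4 - 25*y^3 + 5*y^2 + 25*y + 1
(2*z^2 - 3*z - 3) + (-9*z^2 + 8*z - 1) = -7*z^2 + 5*z - 4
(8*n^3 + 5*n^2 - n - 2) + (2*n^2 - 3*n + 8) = 8*n^3 + 7*n^2 - 4*n + 6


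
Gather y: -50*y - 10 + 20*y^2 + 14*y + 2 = 20*y^2 - 36*y - 8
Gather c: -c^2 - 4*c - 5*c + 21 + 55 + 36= -c^2 - 9*c + 112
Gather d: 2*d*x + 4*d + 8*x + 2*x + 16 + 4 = d*(2*x + 4) + 10*x + 20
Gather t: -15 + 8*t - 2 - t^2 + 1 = -t^2 + 8*t - 16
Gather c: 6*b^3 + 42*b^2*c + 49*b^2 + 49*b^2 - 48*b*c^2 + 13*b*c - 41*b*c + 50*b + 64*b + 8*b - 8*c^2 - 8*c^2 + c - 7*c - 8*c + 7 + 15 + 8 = 6*b^3 + 98*b^2 + 122*b + c^2*(-48*b - 16) + c*(42*b^2 - 28*b - 14) + 30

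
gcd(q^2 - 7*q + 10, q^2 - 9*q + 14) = q - 2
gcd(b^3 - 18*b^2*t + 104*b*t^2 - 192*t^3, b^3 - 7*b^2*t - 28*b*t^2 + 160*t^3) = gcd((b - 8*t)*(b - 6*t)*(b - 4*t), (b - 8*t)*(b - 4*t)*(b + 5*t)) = b^2 - 12*b*t + 32*t^2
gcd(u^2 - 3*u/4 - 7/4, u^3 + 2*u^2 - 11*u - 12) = u + 1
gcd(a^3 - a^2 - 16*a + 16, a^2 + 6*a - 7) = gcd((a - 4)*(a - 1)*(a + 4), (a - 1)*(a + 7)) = a - 1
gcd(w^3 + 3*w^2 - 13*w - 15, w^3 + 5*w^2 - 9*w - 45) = w^2 + 2*w - 15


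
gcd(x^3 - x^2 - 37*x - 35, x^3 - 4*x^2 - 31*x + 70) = x^2 - 2*x - 35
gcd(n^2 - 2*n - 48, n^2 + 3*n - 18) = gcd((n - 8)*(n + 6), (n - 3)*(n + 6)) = n + 6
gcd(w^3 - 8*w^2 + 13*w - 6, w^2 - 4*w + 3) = w - 1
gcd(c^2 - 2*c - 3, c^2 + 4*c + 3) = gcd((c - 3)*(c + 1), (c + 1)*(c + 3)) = c + 1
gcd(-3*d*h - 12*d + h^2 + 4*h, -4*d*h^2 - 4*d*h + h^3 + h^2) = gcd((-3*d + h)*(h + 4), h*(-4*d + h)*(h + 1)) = 1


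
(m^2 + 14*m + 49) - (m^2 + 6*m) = 8*m + 49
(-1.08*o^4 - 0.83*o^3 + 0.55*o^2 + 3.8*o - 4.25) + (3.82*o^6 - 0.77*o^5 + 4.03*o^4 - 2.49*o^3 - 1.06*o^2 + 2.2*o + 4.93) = 3.82*o^6 - 0.77*o^5 + 2.95*o^4 - 3.32*o^3 - 0.51*o^2 + 6.0*o + 0.68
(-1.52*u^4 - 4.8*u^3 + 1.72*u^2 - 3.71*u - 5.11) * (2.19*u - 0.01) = -3.3288*u^5 - 10.4968*u^4 + 3.8148*u^3 - 8.1421*u^2 - 11.1538*u + 0.0511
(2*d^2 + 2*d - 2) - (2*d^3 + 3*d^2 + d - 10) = -2*d^3 - d^2 + d + 8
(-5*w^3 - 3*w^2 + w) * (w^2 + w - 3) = -5*w^5 - 8*w^4 + 13*w^3 + 10*w^2 - 3*w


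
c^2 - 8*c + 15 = (c - 5)*(c - 3)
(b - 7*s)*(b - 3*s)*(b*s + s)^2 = b^4*s^2 - 10*b^3*s^3 + 2*b^3*s^2 + 21*b^2*s^4 - 20*b^2*s^3 + b^2*s^2 + 42*b*s^4 - 10*b*s^3 + 21*s^4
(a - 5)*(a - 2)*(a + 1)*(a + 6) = a^4 - 33*a^2 + 28*a + 60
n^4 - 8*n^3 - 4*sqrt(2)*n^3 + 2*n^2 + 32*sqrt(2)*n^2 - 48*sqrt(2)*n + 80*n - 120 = (n - 6)*(n - 2)*(n - 5*sqrt(2))*(n + sqrt(2))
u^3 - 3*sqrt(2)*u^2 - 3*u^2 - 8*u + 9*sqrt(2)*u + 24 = (u - 3)*(u - 4*sqrt(2))*(u + sqrt(2))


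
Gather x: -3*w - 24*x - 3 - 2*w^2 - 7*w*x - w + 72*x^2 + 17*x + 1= -2*w^2 - 4*w + 72*x^2 + x*(-7*w - 7) - 2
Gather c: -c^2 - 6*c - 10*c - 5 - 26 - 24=-c^2 - 16*c - 55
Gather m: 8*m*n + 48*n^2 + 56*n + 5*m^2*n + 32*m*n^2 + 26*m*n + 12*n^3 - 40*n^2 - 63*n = 5*m^2*n + m*(32*n^2 + 34*n) + 12*n^3 + 8*n^2 - 7*n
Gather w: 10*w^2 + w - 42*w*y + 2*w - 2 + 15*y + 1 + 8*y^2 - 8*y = 10*w^2 + w*(3 - 42*y) + 8*y^2 + 7*y - 1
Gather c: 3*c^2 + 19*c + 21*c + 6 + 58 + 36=3*c^2 + 40*c + 100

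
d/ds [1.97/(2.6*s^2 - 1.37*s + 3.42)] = (2.6989 - 10.244*s)/(2.6*s^2 - 1.37*s + 3.42)^2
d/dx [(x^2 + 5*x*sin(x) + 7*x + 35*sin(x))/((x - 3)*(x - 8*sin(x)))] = (13*x^3*cos(x) - 13*x^2*sin(x) + 52*x^2*cos(x) - 10*x^2 - 22*x*sin(x) - 273*x*cos(x) + 400*sin(x)^2 + 273*sin(x))/((x - 3)^2*(x - 8*sin(x))^2)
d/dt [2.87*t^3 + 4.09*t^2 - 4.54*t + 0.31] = 8.61*t^2 + 8.18*t - 4.54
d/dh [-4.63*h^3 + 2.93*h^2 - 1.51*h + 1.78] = -13.89*h^2 + 5.86*h - 1.51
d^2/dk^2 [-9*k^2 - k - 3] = -18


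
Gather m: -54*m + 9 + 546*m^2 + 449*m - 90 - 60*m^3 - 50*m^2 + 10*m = -60*m^3 + 496*m^2 + 405*m - 81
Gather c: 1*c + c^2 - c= c^2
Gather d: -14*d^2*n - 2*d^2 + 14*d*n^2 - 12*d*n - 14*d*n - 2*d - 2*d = d^2*(-14*n - 2) + d*(14*n^2 - 26*n - 4)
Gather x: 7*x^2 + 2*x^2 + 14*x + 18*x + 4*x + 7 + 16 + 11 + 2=9*x^2 + 36*x + 36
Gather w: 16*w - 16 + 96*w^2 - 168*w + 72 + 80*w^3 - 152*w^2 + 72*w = 80*w^3 - 56*w^2 - 80*w + 56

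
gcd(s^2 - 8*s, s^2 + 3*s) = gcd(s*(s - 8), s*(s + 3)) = s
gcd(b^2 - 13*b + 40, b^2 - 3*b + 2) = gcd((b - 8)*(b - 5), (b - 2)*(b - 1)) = 1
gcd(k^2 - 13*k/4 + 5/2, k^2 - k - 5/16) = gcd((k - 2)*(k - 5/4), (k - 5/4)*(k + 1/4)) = k - 5/4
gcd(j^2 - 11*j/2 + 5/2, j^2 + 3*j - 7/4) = j - 1/2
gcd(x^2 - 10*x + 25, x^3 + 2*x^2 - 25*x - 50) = x - 5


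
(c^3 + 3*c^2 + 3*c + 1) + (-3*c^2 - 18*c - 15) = c^3 - 15*c - 14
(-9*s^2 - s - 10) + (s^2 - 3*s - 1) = -8*s^2 - 4*s - 11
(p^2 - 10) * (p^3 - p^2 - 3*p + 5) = p^5 - p^4 - 13*p^3 + 15*p^2 + 30*p - 50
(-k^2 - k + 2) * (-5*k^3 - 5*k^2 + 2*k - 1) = 5*k^5 + 10*k^4 - 7*k^3 - 11*k^2 + 5*k - 2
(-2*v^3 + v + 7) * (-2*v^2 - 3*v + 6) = 4*v^5 + 6*v^4 - 14*v^3 - 17*v^2 - 15*v + 42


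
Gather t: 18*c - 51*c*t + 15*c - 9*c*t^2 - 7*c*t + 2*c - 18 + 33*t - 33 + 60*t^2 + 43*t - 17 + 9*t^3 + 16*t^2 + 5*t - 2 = 35*c + 9*t^3 + t^2*(76 - 9*c) + t*(81 - 58*c) - 70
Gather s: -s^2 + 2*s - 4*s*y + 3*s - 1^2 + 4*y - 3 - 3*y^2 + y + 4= -s^2 + s*(5 - 4*y) - 3*y^2 + 5*y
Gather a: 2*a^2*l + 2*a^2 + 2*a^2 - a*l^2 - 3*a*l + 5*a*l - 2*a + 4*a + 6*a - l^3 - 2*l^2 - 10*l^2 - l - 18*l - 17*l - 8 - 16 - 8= a^2*(2*l + 4) + a*(-l^2 + 2*l + 8) - l^3 - 12*l^2 - 36*l - 32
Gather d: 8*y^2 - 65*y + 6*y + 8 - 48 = 8*y^2 - 59*y - 40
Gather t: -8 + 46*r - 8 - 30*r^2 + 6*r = -30*r^2 + 52*r - 16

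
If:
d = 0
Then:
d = 0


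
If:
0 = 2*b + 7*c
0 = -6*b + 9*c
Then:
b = 0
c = 0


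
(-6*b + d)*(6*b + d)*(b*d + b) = -36*b^3*d - 36*b^3 + b*d^3 + b*d^2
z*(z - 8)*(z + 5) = z^3 - 3*z^2 - 40*z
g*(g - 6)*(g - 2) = g^3 - 8*g^2 + 12*g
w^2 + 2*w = w*(w + 2)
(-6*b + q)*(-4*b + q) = 24*b^2 - 10*b*q + q^2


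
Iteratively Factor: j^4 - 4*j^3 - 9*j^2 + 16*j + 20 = (j - 2)*(j^3 - 2*j^2 - 13*j - 10) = (j - 5)*(j - 2)*(j^2 + 3*j + 2) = (j - 5)*(j - 2)*(j + 1)*(j + 2)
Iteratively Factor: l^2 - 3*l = (l - 3)*(l)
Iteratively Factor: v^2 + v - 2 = (v - 1)*(v + 2)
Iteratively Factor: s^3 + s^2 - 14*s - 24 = (s + 3)*(s^2 - 2*s - 8) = (s + 2)*(s + 3)*(s - 4)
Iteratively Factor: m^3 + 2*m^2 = (m)*(m^2 + 2*m) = m^2*(m + 2)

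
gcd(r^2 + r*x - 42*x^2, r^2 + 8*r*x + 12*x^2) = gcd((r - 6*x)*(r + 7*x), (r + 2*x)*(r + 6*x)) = 1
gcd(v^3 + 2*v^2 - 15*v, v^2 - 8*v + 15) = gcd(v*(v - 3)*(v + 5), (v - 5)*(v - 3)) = v - 3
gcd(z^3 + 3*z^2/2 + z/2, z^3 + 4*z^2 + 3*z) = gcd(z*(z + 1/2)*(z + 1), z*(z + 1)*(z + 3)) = z^2 + z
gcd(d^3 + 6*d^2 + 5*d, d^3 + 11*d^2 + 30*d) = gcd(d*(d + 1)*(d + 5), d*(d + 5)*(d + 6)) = d^2 + 5*d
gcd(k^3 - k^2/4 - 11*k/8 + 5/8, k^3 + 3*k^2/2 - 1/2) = k - 1/2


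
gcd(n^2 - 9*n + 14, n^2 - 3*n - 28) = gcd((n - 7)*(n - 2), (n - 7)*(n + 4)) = n - 7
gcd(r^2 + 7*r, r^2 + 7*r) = r^2 + 7*r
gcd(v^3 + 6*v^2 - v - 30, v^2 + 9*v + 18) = v + 3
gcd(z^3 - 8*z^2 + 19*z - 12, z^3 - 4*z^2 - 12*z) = 1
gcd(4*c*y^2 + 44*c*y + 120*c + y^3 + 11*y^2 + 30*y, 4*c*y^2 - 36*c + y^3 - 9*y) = 4*c + y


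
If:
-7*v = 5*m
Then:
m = -7*v/5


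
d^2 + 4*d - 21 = (d - 3)*(d + 7)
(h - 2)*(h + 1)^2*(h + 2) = h^4 + 2*h^3 - 3*h^2 - 8*h - 4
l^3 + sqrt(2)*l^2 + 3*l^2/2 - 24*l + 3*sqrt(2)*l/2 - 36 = (l + 3/2)*(l - 3*sqrt(2))*(l + 4*sqrt(2))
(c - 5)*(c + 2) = c^2 - 3*c - 10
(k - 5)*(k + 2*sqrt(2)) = k^2 - 5*k + 2*sqrt(2)*k - 10*sqrt(2)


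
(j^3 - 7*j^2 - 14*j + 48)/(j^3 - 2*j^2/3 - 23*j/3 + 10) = 3*(j - 8)/(3*j - 5)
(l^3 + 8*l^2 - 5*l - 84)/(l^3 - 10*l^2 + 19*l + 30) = (l^3 + 8*l^2 - 5*l - 84)/(l^3 - 10*l^2 + 19*l + 30)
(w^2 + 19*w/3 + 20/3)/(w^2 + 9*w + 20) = (w + 4/3)/(w + 4)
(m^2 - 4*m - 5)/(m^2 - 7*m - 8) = (m - 5)/(m - 8)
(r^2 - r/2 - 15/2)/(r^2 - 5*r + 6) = (r + 5/2)/(r - 2)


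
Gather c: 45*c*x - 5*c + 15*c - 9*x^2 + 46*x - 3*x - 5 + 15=c*(45*x + 10) - 9*x^2 + 43*x + 10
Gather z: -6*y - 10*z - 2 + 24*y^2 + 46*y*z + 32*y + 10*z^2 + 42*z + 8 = 24*y^2 + 26*y + 10*z^2 + z*(46*y + 32) + 6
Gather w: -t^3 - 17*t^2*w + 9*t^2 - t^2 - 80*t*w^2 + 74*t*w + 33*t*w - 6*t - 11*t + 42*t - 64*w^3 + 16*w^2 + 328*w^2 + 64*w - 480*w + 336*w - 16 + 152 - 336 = -t^3 + 8*t^2 + 25*t - 64*w^3 + w^2*(344 - 80*t) + w*(-17*t^2 + 107*t - 80) - 200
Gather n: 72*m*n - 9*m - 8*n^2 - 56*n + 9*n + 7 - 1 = -9*m - 8*n^2 + n*(72*m - 47) + 6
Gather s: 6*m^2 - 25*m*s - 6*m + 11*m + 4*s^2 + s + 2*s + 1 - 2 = 6*m^2 + 5*m + 4*s^2 + s*(3 - 25*m) - 1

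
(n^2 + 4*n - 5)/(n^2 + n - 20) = (n - 1)/(n - 4)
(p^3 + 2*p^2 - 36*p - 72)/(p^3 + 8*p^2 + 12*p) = (p - 6)/p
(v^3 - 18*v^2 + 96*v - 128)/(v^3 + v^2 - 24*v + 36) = (v^2 - 16*v + 64)/(v^2 + 3*v - 18)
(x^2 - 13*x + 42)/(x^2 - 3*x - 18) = (x - 7)/(x + 3)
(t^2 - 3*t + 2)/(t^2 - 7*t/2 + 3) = 2*(t - 1)/(2*t - 3)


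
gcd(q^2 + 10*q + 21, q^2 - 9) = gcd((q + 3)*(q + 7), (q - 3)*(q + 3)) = q + 3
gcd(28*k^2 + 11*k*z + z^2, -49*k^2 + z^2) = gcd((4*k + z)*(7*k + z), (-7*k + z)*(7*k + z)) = 7*k + z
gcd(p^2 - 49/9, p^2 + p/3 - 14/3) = p + 7/3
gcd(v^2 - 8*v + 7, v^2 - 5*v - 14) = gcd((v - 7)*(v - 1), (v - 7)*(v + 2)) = v - 7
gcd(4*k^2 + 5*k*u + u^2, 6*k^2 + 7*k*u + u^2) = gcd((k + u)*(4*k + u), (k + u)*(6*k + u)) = k + u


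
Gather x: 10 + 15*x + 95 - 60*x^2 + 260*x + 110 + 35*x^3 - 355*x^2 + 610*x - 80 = 35*x^3 - 415*x^2 + 885*x + 135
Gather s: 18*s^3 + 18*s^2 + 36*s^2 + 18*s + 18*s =18*s^3 + 54*s^2 + 36*s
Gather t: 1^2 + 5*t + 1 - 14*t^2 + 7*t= -14*t^2 + 12*t + 2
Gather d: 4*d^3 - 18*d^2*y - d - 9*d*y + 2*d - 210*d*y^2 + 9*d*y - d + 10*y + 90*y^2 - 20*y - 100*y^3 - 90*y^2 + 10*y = 4*d^3 - 18*d^2*y - 210*d*y^2 - 100*y^3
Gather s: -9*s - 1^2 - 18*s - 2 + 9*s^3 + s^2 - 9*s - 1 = 9*s^3 + s^2 - 36*s - 4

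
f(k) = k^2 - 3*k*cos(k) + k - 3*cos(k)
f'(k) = 3*k*sin(k) + 2*k + 3*sin(k) - 3*cos(k) + 1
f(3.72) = 29.42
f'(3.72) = 3.21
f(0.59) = -3.03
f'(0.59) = 2.34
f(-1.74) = 0.91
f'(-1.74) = 0.21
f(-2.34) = 0.34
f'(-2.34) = 1.29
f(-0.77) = -0.67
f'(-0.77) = -3.17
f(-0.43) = -1.80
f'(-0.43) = -3.30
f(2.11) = 11.35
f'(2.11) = 14.77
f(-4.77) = 18.63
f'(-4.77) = -20.00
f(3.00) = 23.88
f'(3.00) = 11.66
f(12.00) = 123.09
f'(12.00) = 1.54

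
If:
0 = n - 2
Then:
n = 2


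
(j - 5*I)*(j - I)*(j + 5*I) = j^3 - I*j^2 + 25*j - 25*I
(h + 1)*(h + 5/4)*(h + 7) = h^3 + 37*h^2/4 + 17*h + 35/4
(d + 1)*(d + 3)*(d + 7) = d^3 + 11*d^2 + 31*d + 21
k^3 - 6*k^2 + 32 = (k - 4)^2*(k + 2)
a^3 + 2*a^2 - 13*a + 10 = (a - 2)*(a - 1)*(a + 5)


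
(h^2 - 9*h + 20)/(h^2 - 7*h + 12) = (h - 5)/(h - 3)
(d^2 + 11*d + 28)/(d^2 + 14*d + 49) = (d + 4)/(d + 7)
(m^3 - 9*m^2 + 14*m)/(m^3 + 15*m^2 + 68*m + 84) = m*(m^2 - 9*m + 14)/(m^3 + 15*m^2 + 68*m + 84)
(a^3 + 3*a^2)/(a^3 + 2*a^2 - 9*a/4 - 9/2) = 4*a^2*(a + 3)/(4*a^3 + 8*a^2 - 9*a - 18)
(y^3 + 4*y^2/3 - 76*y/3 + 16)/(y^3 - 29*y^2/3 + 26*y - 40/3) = (y + 6)/(y - 5)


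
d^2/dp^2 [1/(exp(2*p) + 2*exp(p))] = 2*(4*(exp(p) + 1)^2 - (exp(p) + 2)*(2*exp(p) + 1))*exp(-p)/(exp(p) + 2)^3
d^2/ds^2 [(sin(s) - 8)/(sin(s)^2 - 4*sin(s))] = (-9*sin(s)^2 + 28*sin(s) + 80/sin(s) + 253/(2*sin(s)^2) + 21*sin(3*s)/sin(s)^3 + sin(5*s)/(2*sin(s)^3) - 256/sin(s)^3)/(sin(s) - 4)^3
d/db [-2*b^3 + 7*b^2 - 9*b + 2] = -6*b^2 + 14*b - 9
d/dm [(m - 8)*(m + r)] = 2*m + r - 8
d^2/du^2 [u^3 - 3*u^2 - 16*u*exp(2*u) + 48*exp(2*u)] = -64*u*exp(2*u) + 6*u + 128*exp(2*u) - 6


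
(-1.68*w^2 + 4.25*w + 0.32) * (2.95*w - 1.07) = -4.956*w^3 + 14.3351*w^2 - 3.6035*w - 0.3424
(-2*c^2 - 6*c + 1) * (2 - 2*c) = 4*c^3 + 8*c^2 - 14*c + 2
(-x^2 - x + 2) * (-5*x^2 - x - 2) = 5*x^4 + 6*x^3 - 7*x^2 - 4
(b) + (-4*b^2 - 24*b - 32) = -4*b^2 - 23*b - 32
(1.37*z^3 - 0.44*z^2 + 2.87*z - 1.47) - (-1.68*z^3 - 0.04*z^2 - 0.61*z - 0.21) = 3.05*z^3 - 0.4*z^2 + 3.48*z - 1.26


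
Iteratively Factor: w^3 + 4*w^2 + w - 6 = (w + 3)*(w^2 + w - 2) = (w + 2)*(w + 3)*(w - 1)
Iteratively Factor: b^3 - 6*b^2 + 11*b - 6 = (b - 3)*(b^2 - 3*b + 2) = (b - 3)*(b - 1)*(b - 2)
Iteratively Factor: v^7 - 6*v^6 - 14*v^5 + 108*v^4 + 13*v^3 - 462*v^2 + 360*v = (v - 4)*(v^6 - 2*v^5 - 22*v^4 + 20*v^3 + 93*v^2 - 90*v) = v*(v - 4)*(v^5 - 2*v^4 - 22*v^3 + 20*v^2 + 93*v - 90) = v*(v - 4)*(v - 1)*(v^4 - v^3 - 23*v^2 - 3*v + 90) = v*(v - 4)*(v - 2)*(v - 1)*(v^3 + v^2 - 21*v - 45) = v*(v - 5)*(v - 4)*(v - 2)*(v - 1)*(v^2 + 6*v + 9) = v*(v - 5)*(v - 4)*(v - 2)*(v - 1)*(v + 3)*(v + 3)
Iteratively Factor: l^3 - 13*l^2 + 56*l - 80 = (l - 4)*(l^2 - 9*l + 20) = (l - 4)^2*(l - 5)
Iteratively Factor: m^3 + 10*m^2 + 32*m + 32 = (m + 4)*(m^2 + 6*m + 8) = (m + 2)*(m + 4)*(m + 4)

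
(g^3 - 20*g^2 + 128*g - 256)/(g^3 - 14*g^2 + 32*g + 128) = (g - 4)/(g + 2)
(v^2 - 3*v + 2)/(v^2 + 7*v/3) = 3*(v^2 - 3*v + 2)/(v*(3*v + 7))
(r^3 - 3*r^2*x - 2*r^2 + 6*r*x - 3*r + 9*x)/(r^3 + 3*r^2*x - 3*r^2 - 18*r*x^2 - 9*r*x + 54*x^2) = (r + 1)/(r + 6*x)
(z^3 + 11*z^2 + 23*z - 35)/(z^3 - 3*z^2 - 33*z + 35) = (z + 7)/(z - 7)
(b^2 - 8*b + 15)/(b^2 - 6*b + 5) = (b - 3)/(b - 1)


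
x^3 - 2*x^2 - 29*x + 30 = (x - 6)*(x - 1)*(x + 5)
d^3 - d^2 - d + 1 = (d - 1)^2*(d + 1)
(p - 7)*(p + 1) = p^2 - 6*p - 7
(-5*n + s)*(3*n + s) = -15*n^2 - 2*n*s + s^2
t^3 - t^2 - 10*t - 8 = (t - 4)*(t + 1)*(t + 2)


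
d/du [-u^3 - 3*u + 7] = -3*u^2 - 3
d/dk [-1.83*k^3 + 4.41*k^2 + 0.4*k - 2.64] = -5.49*k^2 + 8.82*k + 0.4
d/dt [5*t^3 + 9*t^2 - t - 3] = 15*t^2 + 18*t - 1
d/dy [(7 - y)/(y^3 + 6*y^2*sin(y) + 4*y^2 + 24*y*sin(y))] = (6*y^3*cos(y) + 2*y^3 + 6*y^2*sin(y) - 18*y^2*cos(y) - 17*y^2 - 84*y*sin(y) - 168*y*cos(y) - 56*y - 168*sin(y))/(y^2*(y + 4)^2*(y + 6*sin(y))^2)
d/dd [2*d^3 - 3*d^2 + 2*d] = 6*d^2 - 6*d + 2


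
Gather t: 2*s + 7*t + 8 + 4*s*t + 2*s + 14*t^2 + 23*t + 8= 4*s + 14*t^2 + t*(4*s + 30) + 16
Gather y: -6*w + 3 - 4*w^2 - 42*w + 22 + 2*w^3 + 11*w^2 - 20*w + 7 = 2*w^3 + 7*w^2 - 68*w + 32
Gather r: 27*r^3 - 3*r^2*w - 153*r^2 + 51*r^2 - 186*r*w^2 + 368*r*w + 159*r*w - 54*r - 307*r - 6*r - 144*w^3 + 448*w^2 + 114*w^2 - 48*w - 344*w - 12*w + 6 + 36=27*r^3 + r^2*(-3*w - 102) + r*(-186*w^2 + 527*w - 367) - 144*w^3 + 562*w^2 - 404*w + 42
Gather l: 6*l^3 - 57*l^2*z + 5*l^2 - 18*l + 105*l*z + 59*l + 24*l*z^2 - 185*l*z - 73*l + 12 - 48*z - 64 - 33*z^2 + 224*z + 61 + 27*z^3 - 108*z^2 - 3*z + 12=6*l^3 + l^2*(5 - 57*z) + l*(24*z^2 - 80*z - 32) + 27*z^3 - 141*z^2 + 173*z + 21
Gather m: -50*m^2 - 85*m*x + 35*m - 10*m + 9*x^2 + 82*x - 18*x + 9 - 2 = -50*m^2 + m*(25 - 85*x) + 9*x^2 + 64*x + 7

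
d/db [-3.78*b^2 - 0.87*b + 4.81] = -7.56*b - 0.87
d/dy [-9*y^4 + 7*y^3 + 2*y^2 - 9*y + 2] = -36*y^3 + 21*y^2 + 4*y - 9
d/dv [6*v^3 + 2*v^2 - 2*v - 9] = 18*v^2 + 4*v - 2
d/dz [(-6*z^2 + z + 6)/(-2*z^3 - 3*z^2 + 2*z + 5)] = (-12*z^4 + 4*z^3 + 27*z^2 - 24*z - 7)/(4*z^6 + 12*z^5 + z^4 - 32*z^3 - 26*z^2 + 20*z + 25)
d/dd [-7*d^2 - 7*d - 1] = -14*d - 7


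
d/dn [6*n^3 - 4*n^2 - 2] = 2*n*(9*n - 4)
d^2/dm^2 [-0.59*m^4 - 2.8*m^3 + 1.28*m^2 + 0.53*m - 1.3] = -7.08*m^2 - 16.8*m + 2.56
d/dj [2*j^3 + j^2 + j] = 6*j^2 + 2*j + 1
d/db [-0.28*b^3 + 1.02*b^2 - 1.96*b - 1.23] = -0.84*b^2 + 2.04*b - 1.96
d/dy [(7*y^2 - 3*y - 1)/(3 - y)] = (-7*y^2 + 42*y - 10)/(y^2 - 6*y + 9)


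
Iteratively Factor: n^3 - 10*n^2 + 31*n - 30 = (n - 5)*(n^2 - 5*n + 6) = (n - 5)*(n - 2)*(n - 3)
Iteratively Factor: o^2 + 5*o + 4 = (o + 1)*(o + 4)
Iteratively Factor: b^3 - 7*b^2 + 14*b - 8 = (b - 2)*(b^2 - 5*b + 4) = (b - 4)*(b - 2)*(b - 1)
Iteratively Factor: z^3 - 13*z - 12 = (z + 1)*(z^2 - z - 12) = (z + 1)*(z + 3)*(z - 4)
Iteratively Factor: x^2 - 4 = (x - 2)*(x + 2)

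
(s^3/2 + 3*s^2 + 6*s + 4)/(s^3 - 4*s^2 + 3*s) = (s^3 + 6*s^2 + 12*s + 8)/(2*s*(s^2 - 4*s + 3))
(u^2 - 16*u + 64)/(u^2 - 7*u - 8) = (u - 8)/(u + 1)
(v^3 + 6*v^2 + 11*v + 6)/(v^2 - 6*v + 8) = (v^3 + 6*v^2 + 11*v + 6)/(v^2 - 6*v + 8)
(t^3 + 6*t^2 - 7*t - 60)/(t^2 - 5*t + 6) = (t^2 + 9*t + 20)/(t - 2)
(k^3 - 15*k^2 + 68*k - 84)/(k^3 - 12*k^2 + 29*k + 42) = (k - 2)/(k + 1)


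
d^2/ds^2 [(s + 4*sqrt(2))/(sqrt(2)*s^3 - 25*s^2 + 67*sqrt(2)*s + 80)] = 2*(6*s^5 - 27*sqrt(2)*s^4 - 1109*s^3 + 8628*sqrt(2)*s^2 - 36120*s + 38552*sqrt(2))/(2*sqrt(2)*s^9 - 150*s^8 + 2277*sqrt(2)*s^7 - 35245*s^6 + 140559*sqrt(2)*s^5 - 459030*s^4 - 183274*sqrt(2)*s^3 + 1674720*s^2 + 1286400*sqrt(2)*s + 512000)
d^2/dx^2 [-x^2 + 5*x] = -2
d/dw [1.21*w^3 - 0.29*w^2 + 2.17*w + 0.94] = 3.63*w^2 - 0.58*w + 2.17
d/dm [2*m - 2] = 2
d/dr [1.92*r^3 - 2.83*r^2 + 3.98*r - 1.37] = 5.76*r^2 - 5.66*r + 3.98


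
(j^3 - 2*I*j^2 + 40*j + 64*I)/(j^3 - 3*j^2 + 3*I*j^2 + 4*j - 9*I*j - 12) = (j^2 - 6*I*j + 16)/(j^2 - j*(3 + I) + 3*I)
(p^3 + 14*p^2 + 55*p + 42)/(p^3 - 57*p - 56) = (p + 6)/(p - 8)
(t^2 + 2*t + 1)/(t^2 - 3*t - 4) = (t + 1)/(t - 4)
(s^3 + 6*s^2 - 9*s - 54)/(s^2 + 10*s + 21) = (s^2 + 3*s - 18)/(s + 7)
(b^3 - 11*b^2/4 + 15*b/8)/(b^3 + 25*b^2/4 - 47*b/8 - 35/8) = b*(2*b - 3)/(2*b^2 + 15*b + 7)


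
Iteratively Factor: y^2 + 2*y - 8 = (y + 4)*(y - 2)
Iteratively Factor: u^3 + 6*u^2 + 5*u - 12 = (u + 3)*(u^2 + 3*u - 4) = (u + 3)*(u + 4)*(u - 1)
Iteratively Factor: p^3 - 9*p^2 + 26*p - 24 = (p - 4)*(p^2 - 5*p + 6) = (p - 4)*(p - 3)*(p - 2)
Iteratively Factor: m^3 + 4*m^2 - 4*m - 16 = (m - 2)*(m^2 + 6*m + 8) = (m - 2)*(m + 2)*(m + 4)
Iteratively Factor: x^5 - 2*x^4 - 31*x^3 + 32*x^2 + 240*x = (x + 4)*(x^4 - 6*x^3 - 7*x^2 + 60*x) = (x - 4)*(x + 4)*(x^3 - 2*x^2 - 15*x) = x*(x - 4)*(x + 4)*(x^2 - 2*x - 15) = x*(x - 5)*(x - 4)*(x + 4)*(x + 3)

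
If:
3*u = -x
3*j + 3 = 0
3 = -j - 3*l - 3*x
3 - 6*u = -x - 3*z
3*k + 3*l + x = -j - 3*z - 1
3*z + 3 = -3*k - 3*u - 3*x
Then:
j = -1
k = -5/12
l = 7/12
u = 5/12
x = -5/4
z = 1/4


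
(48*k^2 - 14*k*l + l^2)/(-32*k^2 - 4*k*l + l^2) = (-6*k + l)/(4*k + l)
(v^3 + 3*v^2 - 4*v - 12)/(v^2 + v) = (v^3 + 3*v^2 - 4*v - 12)/(v*(v + 1))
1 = 1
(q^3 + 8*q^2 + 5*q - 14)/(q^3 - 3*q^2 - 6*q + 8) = (q + 7)/(q - 4)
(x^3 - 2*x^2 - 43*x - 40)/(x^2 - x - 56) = (x^2 + 6*x + 5)/(x + 7)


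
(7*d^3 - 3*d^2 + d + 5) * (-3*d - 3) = -21*d^4 - 12*d^3 + 6*d^2 - 18*d - 15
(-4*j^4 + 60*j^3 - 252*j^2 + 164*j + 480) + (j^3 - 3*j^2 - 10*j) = -4*j^4 + 61*j^3 - 255*j^2 + 154*j + 480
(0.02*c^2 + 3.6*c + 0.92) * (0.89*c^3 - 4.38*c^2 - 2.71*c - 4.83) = 0.0178*c^5 + 3.1164*c^4 - 15.0034*c^3 - 13.8822*c^2 - 19.8812*c - 4.4436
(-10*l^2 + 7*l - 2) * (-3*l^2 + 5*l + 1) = 30*l^4 - 71*l^3 + 31*l^2 - 3*l - 2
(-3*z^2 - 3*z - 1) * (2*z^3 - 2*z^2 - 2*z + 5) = -6*z^5 + 10*z^3 - 7*z^2 - 13*z - 5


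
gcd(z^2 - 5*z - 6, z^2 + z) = z + 1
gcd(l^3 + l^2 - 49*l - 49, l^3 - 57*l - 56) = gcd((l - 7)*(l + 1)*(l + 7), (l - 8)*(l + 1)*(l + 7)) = l^2 + 8*l + 7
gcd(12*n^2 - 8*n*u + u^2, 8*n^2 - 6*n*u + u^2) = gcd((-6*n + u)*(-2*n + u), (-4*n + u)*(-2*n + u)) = -2*n + u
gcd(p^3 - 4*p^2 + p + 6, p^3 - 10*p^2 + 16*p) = p - 2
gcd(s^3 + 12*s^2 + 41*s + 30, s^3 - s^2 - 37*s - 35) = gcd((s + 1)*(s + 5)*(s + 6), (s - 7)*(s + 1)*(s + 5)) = s^2 + 6*s + 5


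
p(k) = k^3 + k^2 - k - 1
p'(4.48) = 68.17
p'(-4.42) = 48.77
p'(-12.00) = 407.00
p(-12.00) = -1573.00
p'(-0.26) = -1.32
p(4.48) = 104.51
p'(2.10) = 16.43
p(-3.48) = -27.55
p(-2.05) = -3.36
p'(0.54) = 0.95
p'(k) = 3*k^2 + 2*k - 1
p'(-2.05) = 7.51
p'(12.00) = 455.00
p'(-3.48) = 28.37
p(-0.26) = -0.69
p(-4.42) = -63.39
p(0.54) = -1.09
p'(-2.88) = 18.12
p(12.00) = 1859.00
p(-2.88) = -13.71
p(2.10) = 10.57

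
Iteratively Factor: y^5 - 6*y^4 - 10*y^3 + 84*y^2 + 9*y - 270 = (y - 3)*(y^4 - 3*y^3 - 19*y^2 + 27*y + 90) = (y - 5)*(y - 3)*(y^3 + 2*y^2 - 9*y - 18) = (y - 5)*(y - 3)*(y + 3)*(y^2 - y - 6) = (y - 5)*(y - 3)*(y + 2)*(y + 3)*(y - 3)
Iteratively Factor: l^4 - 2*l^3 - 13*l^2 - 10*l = (l + 1)*(l^3 - 3*l^2 - 10*l) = (l + 1)*(l + 2)*(l^2 - 5*l) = (l - 5)*(l + 1)*(l + 2)*(l)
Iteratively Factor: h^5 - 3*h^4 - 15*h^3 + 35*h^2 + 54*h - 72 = (h + 2)*(h^4 - 5*h^3 - 5*h^2 + 45*h - 36) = (h - 1)*(h + 2)*(h^3 - 4*h^2 - 9*h + 36) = (h - 4)*(h - 1)*(h + 2)*(h^2 - 9) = (h - 4)*(h - 1)*(h + 2)*(h + 3)*(h - 3)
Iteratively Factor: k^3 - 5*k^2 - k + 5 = (k + 1)*(k^2 - 6*k + 5) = (k - 1)*(k + 1)*(k - 5)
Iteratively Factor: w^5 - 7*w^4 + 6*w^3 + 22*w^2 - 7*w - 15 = (w - 5)*(w^4 - 2*w^3 - 4*w^2 + 2*w + 3) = (w - 5)*(w - 3)*(w^3 + w^2 - w - 1) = (w - 5)*(w - 3)*(w + 1)*(w^2 - 1) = (w - 5)*(w - 3)*(w - 1)*(w + 1)*(w + 1)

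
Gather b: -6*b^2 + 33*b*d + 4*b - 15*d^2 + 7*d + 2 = -6*b^2 + b*(33*d + 4) - 15*d^2 + 7*d + 2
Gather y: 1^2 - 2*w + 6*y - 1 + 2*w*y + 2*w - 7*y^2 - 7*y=-7*y^2 + y*(2*w - 1)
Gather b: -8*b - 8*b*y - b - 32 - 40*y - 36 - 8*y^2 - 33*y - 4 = b*(-8*y - 9) - 8*y^2 - 73*y - 72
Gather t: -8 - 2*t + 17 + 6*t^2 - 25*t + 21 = 6*t^2 - 27*t + 30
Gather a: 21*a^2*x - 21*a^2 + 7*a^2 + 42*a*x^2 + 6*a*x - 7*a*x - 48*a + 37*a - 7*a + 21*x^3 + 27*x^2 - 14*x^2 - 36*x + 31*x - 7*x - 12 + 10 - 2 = a^2*(21*x - 14) + a*(42*x^2 - x - 18) + 21*x^3 + 13*x^2 - 12*x - 4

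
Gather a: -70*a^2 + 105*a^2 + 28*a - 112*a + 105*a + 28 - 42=35*a^2 + 21*a - 14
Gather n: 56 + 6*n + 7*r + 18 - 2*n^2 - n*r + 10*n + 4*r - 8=-2*n^2 + n*(16 - r) + 11*r + 66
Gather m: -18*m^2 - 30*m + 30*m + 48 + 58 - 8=98 - 18*m^2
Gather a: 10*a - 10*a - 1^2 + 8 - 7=0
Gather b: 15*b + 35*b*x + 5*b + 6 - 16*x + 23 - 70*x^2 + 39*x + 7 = b*(35*x + 20) - 70*x^2 + 23*x + 36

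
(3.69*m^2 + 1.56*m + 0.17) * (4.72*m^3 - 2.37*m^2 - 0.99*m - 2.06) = 17.4168*m^5 - 1.3821*m^4 - 6.5479*m^3 - 9.5487*m^2 - 3.3819*m - 0.3502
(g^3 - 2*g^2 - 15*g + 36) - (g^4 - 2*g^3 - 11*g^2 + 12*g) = -g^4 + 3*g^3 + 9*g^2 - 27*g + 36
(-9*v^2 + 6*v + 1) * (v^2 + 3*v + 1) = -9*v^4 - 21*v^3 + 10*v^2 + 9*v + 1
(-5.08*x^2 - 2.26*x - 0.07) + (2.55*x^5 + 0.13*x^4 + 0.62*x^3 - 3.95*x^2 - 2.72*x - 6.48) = 2.55*x^5 + 0.13*x^4 + 0.62*x^3 - 9.03*x^2 - 4.98*x - 6.55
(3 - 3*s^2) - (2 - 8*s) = -3*s^2 + 8*s + 1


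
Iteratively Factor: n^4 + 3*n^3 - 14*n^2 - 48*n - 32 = (n + 1)*(n^3 + 2*n^2 - 16*n - 32) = (n + 1)*(n + 2)*(n^2 - 16) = (n + 1)*(n + 2)*(n + 4)*(n - 4)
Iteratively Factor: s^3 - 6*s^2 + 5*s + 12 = (s + 1)*(s^2 - 7*s + 12) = (s - 4)*(s + 1)*(s - 3)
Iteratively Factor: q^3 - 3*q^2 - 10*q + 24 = (q - 4)*(q^2 + q - 6) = (q - 4)*(q + 3)*(q - 2)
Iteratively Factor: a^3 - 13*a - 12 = (a + 3)*(a^2 - 3*a - 4) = (a + 1)*(a + 3)*(a - 4)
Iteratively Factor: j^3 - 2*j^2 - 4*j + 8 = (j - 2)*(j^2 - 4) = (j - 2)*(j + 2)*(j - 2)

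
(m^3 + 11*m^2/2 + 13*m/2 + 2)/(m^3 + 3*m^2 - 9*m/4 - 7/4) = 2*(m^2 + 5*m + 4)/(2*m^2 + 5*m - 7)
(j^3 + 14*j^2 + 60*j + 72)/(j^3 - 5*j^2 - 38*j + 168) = (j^2 + 8*j + 12)/(j^2 - 11*j + 28)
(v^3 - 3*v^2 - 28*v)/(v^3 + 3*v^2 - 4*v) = (v - 7)/(v - 1)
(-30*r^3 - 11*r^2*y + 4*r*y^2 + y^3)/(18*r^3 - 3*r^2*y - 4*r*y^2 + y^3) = (5*r + y)/(-3*r + y)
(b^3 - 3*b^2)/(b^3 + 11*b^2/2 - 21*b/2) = 2*b*(b - 3)/(2*b^2 + 11*b - 21)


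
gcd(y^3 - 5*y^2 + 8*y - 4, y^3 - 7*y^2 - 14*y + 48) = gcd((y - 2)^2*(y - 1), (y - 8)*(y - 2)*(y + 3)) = y - 2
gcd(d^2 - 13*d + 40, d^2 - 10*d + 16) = d - 8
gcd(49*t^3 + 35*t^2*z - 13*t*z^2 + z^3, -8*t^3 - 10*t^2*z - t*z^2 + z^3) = t + z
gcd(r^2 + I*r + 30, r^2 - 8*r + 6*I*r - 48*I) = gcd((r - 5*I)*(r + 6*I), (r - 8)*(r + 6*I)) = r + 6*I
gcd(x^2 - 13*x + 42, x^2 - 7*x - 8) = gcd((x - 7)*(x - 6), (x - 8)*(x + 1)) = 1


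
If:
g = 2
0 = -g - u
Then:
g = 2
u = -2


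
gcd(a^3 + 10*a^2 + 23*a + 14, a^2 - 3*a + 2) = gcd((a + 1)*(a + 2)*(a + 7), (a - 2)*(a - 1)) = 1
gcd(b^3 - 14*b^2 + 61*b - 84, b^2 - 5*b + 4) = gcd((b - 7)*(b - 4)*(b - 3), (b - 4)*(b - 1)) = b - 4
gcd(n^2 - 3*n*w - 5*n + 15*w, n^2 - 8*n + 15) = n - 5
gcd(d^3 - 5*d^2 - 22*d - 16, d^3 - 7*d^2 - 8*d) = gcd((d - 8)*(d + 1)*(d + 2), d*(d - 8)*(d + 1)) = d^2 - 7*d - 8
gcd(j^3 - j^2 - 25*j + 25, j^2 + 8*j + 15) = j + 5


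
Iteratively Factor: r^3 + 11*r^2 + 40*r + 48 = (r + 4)*(r^2 + 7*r + 12) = (r + 4)^2*(r + 3)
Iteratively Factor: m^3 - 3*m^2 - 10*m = (m + 2)*(m^2 - 5*m) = m*(m + 2)*(m - 5)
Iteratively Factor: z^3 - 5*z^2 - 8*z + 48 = (z - 4)*(z^2 - z - 12) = (z - 4)^2*(z + 3)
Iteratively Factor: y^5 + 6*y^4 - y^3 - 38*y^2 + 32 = (y + 4)*(y^4 + 2*y^3 - 9*y^2 - 2*y + 8) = (y - 1)*(y + 4)*(y^3 + 3*y^2 - 6*y - 8) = (y - 1)*(y + 1)*(y + 4)*(y^2 + 2*y - 8) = (y - 1)*(y + 1)*(y + 4)^2*(y - 2)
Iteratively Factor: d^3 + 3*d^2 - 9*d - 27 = (d - 3)*(d^2 + 6*d + 9) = (d - 3)*(d + 3)*(d + 3)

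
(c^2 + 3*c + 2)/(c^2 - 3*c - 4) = (c + 2)/(c - 4)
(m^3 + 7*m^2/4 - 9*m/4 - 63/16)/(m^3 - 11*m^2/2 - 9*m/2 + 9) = (m^2 + m/4 - 21/8)/(m^2 - 7*m + 6)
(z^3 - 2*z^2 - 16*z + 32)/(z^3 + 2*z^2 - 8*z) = (z - 4)/z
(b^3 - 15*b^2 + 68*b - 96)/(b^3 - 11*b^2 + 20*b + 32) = (b - 3)/(b + 1)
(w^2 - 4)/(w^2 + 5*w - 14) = (w + 2)/(w + 7)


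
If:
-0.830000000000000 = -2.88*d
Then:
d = 0.29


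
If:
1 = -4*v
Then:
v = -1/4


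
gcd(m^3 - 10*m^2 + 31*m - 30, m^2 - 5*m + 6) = m^2 - 5*m + 6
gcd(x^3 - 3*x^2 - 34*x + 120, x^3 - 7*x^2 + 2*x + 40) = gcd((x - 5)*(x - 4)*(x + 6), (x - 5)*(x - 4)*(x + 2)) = x^2 - 9*x + 20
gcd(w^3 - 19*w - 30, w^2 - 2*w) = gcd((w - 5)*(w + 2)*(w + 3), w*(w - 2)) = 1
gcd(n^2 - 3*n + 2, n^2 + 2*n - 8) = n - 2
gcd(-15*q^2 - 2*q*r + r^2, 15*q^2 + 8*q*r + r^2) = 3*q + r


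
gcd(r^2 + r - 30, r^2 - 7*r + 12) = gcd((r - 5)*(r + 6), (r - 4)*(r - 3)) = 1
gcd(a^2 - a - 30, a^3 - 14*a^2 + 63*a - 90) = a - 6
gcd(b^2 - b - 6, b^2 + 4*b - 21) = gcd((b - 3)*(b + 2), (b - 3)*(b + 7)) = b - 3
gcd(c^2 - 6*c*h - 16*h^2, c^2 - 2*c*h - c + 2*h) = 1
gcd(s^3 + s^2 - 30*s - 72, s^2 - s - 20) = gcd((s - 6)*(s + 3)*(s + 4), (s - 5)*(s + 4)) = s + 4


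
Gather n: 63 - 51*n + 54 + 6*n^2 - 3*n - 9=6*n^2 - 54*n + 108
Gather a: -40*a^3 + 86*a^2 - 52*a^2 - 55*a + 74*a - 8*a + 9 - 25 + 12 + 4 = -40*a^3 + 34*a^2 + 11*a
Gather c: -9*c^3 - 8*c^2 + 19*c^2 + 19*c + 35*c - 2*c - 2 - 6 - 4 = -9*c^3 + 11*c^2 + 52*c - 12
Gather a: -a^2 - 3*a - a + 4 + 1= -a^2 - 4*a + 5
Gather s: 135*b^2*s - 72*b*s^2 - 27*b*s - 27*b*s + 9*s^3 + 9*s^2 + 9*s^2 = 9*s^3 + s^2*(18 - 72*b) + s*(135*b^2 - 54*b)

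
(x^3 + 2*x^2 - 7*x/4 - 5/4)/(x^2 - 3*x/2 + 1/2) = (4*x^2 + 12*x + 5)/(2*(2*x - 1))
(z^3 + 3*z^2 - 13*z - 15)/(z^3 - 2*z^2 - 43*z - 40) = (z - 3)/(z - 8)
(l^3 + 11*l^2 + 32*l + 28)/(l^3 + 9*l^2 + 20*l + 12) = (l^2 + 9*l + 14)/(l^2 + 7*l + 6)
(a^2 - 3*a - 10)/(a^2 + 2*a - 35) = (a + 2)/(a + 7)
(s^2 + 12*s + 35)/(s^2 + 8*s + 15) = (s + 7)/(s + 3)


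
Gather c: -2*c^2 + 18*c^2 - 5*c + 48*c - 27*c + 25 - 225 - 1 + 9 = 16*c^2 + 16*c - 192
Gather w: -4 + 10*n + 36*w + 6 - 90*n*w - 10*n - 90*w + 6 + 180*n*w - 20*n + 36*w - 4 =-20*n + w*(90*n - 18) + 4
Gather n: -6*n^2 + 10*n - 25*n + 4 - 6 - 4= -6*n^2 - 15*n - 6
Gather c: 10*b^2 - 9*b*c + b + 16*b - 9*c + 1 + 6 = 10*b^2 + 17*b + c*(-9*b - 9) + 7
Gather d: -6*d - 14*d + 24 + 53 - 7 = 70 - 20*d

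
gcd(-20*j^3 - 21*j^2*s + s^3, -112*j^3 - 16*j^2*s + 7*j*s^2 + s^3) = 4*j + s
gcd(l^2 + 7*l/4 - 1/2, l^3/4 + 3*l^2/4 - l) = 1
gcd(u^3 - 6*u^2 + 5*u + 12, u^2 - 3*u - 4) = u^2 - 3*u - 4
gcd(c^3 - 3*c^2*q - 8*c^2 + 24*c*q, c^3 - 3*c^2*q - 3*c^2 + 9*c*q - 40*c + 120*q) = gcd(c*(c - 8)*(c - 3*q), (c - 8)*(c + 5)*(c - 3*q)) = -c^2 + 3*c*q + 8*c - 24*q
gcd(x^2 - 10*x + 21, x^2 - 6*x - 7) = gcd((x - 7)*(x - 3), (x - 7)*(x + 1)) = x - 7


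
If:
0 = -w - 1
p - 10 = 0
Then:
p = 10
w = -1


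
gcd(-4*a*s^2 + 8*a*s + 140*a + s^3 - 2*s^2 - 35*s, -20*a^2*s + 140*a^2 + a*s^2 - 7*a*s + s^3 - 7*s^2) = -4*a*s + 28*a + s^2 - 7*s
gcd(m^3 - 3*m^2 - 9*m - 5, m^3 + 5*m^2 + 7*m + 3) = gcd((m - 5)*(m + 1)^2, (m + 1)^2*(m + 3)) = m^2 + 2*m + 1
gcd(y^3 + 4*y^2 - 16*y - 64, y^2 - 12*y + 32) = y - 4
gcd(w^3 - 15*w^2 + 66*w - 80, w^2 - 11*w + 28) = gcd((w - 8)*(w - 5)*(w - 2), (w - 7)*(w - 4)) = 1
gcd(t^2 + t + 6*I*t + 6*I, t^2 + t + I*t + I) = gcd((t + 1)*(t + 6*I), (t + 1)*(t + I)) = t + 1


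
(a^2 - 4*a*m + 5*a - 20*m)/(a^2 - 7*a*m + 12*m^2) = (a + 5)/(a - 3*m)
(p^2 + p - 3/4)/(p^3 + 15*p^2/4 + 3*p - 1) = (4*p^2 + 4*p - 3)/(4*p^3 + 15*p^2 + 12*p - 4)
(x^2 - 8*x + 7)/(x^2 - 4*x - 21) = (x - 1)/(x + 3)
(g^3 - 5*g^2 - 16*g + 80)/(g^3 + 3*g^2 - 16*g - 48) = (g - 5)/(g + 3)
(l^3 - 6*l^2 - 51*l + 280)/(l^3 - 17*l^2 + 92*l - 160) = (l + 7)/(l - 4)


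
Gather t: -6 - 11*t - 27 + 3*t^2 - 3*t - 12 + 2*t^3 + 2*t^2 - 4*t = 2*t^3 + 5*t^2 - 18*t - 45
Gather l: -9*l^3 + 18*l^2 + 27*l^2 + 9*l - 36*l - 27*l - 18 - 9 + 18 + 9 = -9*l^3 + 45*l^2 - 54*l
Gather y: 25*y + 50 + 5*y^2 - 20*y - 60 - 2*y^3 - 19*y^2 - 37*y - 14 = -2*y^3 - 14*y^2 - 32*y - 24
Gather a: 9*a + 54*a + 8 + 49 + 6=63*a + 63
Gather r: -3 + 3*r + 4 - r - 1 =2*r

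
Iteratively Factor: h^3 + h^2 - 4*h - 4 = (h + 2)*(h^2 - h - 2) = (h + 1)*(h + 2)*(h - 2)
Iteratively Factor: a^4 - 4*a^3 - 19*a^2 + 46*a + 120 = (a + 2)*(a^3 - 6*a^2 - 7*a + 60) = (a - 4)*(a + 2)*(a^2 - 2*a - 15) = (a - 4)*(a + 2)*(a + 3)*(a - 5)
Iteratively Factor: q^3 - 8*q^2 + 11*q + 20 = (q - 5)*(q^2 - 3*q - 4) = (q - 5)*(q + 1)*(q - 4)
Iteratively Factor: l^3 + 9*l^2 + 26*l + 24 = (l + 4)*(l^2 + 5*l + 6) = (l + 3)*(l + 4)*(l + 2)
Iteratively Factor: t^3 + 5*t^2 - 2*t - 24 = (t + 3)*(t^2 + 2*t - 8) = (t + 3)*(t + 4)*(t - 2)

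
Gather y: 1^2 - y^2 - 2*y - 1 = -y^2 - 2*y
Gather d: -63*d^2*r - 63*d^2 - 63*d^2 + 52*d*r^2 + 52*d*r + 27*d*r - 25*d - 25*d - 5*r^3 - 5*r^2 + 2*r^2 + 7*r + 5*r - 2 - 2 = d^2*(-63*r - 126) + d*(52*r^2 + 79*r - 50) - 5*r^3 - 3*r^2 + 12*r - 4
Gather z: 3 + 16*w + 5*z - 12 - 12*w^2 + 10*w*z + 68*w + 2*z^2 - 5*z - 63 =-12*w^2 + 10*w*z + 84*w + 2*z^2 - 72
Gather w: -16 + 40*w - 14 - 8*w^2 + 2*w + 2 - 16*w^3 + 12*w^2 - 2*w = -16*w^3 + 4*w^2 + 40*w - 28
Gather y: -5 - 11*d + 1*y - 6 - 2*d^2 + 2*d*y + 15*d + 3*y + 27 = -2*d^2 + 4*d + y*(2*d + 4) + 16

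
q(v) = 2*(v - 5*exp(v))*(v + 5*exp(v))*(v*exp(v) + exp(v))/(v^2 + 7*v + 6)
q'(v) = 2*(1 - 5*exp(v))*(v + 5*exp(v))*(v*exp(v) + exp(v))/(v^2 + 7*v + 6) + 2*(-2*v - 7)*(v - 5*exp(v))*(v + 5*exp(v))*(v*exp(v) + exp(v))/(v^2 + 7*v + 6)^2 + 2*(v - 5*exp(v))*(v + 5*exp(v))*(v*exp(v) + 2*exp(v))/(v^2 + 7*v + 6) + 2*(v - 5*exp(v))*(v*exp(v) + exp(v))*(5*exp(v) + 1)/(v^2 + 7*v + 6) = 2*(v^3 + 7*v^2 - 75*v*exp(2*v) + 12*v - 425*exp(2*v))*exp(v)/(v^2 + 12*v + 36)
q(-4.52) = 0.30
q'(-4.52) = -0.04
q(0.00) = -8.33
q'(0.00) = -23.61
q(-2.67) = 0.29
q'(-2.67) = -0.03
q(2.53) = -11577.37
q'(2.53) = -33397.64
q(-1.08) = -0.24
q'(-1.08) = -1.28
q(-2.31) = 0.27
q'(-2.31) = -0.08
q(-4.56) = 0.30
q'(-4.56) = -0.04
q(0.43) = -28.16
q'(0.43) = -79.87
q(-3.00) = 0.30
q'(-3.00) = -0.00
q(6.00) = -273580784.17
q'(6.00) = -797947988.11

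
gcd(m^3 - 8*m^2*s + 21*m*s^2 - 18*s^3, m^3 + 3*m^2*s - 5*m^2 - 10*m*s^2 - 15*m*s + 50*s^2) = -m + 2*s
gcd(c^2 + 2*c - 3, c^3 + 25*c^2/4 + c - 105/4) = c + 3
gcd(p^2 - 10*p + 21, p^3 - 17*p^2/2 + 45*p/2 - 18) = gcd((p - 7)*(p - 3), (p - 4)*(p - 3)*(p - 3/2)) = p - 3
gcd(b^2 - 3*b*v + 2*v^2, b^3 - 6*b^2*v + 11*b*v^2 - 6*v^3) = b^2 - 3*b*v + 2*v^2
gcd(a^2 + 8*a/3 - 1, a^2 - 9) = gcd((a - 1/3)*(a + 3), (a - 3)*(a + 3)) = a + 3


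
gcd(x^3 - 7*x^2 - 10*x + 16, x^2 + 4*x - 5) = x - 1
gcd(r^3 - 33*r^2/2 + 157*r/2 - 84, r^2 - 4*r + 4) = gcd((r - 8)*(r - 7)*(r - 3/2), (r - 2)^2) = 1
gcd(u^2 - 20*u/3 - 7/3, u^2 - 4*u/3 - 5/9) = u + 1/3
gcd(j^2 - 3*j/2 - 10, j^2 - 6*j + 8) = j - 4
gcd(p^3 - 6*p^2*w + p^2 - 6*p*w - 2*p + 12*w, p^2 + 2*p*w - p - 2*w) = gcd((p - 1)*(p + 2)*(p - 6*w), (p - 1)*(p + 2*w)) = p - 1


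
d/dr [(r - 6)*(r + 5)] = 2*r - 1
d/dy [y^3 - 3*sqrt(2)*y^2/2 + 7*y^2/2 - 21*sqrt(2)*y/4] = 3*y^2 - 3*sqrt(2)*y + 7*y - 21*sqrt(2)/4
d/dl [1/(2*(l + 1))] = -1/(2*(l + 1)^2)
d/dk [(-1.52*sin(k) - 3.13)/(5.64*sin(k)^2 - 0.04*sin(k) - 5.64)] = (8.5728*sin(k)^2 + 35.3064*sin(k) + 8.4476)*cos(k)/(31.8096*sin(k)^4 - 0.4512*sin(k)^3 - 63.6176*sin(k)^2 + 0.4512*sin(k) + 31.8096)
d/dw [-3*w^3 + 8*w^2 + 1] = w*(16 - 9*w)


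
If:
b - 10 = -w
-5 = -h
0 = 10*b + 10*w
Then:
No Solution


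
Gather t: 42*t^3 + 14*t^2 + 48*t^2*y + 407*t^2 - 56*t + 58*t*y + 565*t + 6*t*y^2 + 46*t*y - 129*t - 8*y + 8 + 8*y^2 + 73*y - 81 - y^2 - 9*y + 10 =42*t^3 + t^2*(48*y + 421) + t*(6*y^2 + 104*y + 380) + 7*y^2 + 56*y - 63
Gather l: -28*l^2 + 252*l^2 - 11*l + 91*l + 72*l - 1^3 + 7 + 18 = 224*l^2 + 152*l + 24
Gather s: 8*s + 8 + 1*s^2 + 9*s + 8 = s^2 + 17*s + 16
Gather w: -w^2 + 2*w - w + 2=-w^2 + w + 2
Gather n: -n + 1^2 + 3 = 4 - n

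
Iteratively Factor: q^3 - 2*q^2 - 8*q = (q)*(q^2 - 2*q - 8) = q*(q - 4)*(q + 2)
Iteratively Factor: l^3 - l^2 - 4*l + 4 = (l - 2)*(l^2 + l - 2) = (l - 2)*(l + 2)*(l - 1)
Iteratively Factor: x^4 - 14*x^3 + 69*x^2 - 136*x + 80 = (x - 4)*(x^3 - 10*x^2 + 29*x - 20) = (x - 4)*(x - 1)*(x^2 - 9*x + 20) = (x - 4)^2*(x - 1)*(x - 5)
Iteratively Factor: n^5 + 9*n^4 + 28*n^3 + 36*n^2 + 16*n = (n + 1)*(n^4 + 8*n^3 + 20*n^2 + 16*n) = (n + 1)*(n + 2)*(n^3 + 6*n^2 + 8*n) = n*(n + 1)*(n + 2)*(n^2 + 6*n + 8) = n*(n + 1)*(n + 2)*(n + 4)*(n + 2)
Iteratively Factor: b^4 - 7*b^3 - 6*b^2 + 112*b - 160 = (b + 4)*(b^3 - 11*b^2 + 38*b - 40) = (b - 4)*(b + 4)*(b^2 - 7*b + 10) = (b - 5)*(b - 4)*(b + 4)*(b - 2)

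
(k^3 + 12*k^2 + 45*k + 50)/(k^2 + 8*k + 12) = (k^2 + 10*k + 25)/(k + 6)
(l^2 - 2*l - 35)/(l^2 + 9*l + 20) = (l - 7)/(l + 4)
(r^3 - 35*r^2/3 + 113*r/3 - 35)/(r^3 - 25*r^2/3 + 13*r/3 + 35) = (3*r - 5)/(3*r + 5)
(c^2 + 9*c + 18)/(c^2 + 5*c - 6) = (c + 3)/(c - 1)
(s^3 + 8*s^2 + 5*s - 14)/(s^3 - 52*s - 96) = (s^2 + 6*s - 7)/(s^2 - 2*s - 48)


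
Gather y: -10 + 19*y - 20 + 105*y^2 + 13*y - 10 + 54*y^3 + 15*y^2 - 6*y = 54*y^3 + 120*y^2 + 26*y - 40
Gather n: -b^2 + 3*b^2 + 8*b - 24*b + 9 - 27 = 2*b^2 - 16*b - 18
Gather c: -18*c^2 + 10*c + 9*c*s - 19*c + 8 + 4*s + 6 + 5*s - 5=-18*c^2 + c*(9*s - 9) + 9*s + 9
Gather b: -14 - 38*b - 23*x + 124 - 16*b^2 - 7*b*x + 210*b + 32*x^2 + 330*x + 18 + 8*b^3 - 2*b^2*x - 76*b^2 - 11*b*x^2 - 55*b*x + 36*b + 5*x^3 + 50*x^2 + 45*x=8*b^3 + b^2*(-2*x - 92) + b*(-11*x^2 - 62*x + 208) + 5*x^3 + 82*x^2 + 352*x + 128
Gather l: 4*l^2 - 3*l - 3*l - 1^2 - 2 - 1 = 4*l^2 - 6*l - 4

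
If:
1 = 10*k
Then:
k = 1/10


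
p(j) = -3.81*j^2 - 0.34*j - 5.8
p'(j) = -7.62*j - 0.34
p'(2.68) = -20.76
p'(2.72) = -21.07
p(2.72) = -34.91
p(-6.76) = -177.61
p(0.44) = -6.69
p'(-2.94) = 22.06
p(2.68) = -34.08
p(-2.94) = -37.73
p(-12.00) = -550.36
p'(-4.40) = 33.19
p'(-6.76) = 51.17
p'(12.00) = -91.78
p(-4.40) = -78.07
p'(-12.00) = 91.10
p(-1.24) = -11.24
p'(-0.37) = 2.48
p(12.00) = -558.52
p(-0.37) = -6.20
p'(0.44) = -3.69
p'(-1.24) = 9.11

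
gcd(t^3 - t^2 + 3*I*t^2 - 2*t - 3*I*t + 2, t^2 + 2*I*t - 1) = t + I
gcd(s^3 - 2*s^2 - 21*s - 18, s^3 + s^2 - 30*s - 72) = s^2 - 3*s - 18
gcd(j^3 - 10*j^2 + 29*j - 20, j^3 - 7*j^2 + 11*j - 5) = j^2 - 6*j + 5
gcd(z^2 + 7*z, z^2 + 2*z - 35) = z + 7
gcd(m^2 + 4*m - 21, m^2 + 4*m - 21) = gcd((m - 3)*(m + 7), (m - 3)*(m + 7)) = m^2 + 4*m - 21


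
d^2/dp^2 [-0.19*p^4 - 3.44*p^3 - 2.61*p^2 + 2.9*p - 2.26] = -2.28*p^2 - 20.64*p - 5.22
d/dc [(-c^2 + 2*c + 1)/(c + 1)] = (-c^2 - 2*c + 1)/(c^2 + 2*c + 1)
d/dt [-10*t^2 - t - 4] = -20*t - 1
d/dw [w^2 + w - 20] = 2*w + 1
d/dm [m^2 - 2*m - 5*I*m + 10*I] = 2*m - 2 - 5*I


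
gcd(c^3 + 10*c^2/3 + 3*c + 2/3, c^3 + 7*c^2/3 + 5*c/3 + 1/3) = c^2 + 4*c/3 + 1/3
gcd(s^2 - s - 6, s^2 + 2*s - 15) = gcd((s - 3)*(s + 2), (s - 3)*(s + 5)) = s - 3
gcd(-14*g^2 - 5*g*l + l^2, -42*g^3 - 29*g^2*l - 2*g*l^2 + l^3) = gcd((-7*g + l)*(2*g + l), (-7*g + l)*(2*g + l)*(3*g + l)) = 14*g^2 + 5*g*l - l^2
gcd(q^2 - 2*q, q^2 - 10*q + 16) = q - 2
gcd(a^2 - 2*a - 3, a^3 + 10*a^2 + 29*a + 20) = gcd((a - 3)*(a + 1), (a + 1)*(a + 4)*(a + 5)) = a + 1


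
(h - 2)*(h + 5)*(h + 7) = h^3 + 10*h^2 + 11*h - 70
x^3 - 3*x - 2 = (x - 2)*(x + 1)^2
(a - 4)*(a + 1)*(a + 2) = a^3 - a^2 - 10*a - 8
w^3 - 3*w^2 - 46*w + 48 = (w - 8)*(w - 1)*(w + 6)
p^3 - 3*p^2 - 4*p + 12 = (p - 3)*(p - 2)*(p + 2)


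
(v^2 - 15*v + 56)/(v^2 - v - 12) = (-v^2 + 15*v - 56)/(-v^2 + v + 12)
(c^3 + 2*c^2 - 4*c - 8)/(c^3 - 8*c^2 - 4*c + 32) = (c + 2)/(c - 8)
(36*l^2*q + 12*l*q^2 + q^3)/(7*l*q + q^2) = (36*l^2 + 12*l*q + q^2)/(7*l + q)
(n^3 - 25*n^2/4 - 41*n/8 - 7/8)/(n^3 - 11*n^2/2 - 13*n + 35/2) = (8*n^2 + 6*n + 1)/(4*(2*n^2 + 3*n - 5))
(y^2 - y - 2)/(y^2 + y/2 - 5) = 2*(y + 1)/(2*y + 5)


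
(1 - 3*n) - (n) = 1 - 4*n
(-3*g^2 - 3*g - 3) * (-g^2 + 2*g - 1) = 3*g^4 - 3*g^3 - 3*g + 3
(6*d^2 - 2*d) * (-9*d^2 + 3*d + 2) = -54*d^4 + 36*d^3 + 6*d^2 - 4*d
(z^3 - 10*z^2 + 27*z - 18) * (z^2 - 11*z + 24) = z^5 - 21*z^4 + 161*z^3 - 555*z^2 + 846*z - 432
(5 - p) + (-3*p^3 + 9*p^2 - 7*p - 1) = -3*p^3 + 9*p^2 - 8*p + 4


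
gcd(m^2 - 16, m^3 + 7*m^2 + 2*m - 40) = m + 4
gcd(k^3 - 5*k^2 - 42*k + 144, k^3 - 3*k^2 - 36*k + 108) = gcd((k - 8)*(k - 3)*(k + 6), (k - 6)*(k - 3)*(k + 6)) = k^2 + 3*k - 18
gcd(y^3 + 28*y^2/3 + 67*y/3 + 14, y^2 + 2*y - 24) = y + 6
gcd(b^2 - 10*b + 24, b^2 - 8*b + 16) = b - 4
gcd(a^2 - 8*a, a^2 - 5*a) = a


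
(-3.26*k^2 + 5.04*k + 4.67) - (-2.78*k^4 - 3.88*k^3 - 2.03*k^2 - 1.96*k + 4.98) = 2.78*k^4 + 3.88*k^3 - 1.23*k^2 + 7.0*k - 0.31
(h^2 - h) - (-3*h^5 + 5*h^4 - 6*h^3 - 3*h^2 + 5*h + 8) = 3*h^5 - 5*h^4 + 6*h^3 + 4*h^2 - 6*h - 8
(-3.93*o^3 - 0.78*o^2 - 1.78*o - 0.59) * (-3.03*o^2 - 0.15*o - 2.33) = 11.9079*o^5 + 2.9529*o^4 + 14.6673*o^3 + 3.8721*o^2 + 4.2359*o + 1.3747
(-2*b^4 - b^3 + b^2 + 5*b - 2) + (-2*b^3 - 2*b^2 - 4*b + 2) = -2*b^4 - 3*b^3 - b^2 + b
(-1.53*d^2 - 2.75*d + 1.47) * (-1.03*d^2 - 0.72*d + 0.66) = 1.5759*d^4 + 3.9341*d^3 - 0.5439*d^2 - 2.8734*d + 0.9702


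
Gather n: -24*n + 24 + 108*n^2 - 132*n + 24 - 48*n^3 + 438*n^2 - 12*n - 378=-48*n^3 + 546*n^2 - 168*n - 330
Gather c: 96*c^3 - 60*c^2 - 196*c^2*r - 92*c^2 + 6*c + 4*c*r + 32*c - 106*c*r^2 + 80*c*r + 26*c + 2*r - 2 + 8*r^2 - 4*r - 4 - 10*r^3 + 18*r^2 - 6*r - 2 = 96*c^3 + c^2*(-196*r - 152) + c*(-106*r^2 + 84*r + 64) - 10*r^3 + 26*r^2 - 8*r - 8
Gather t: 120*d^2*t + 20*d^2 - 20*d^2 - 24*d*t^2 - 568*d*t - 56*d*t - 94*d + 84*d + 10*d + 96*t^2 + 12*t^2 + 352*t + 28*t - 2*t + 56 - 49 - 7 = t^2*(108 - 24*d) + t*(120*d^2 - 624*d + 378)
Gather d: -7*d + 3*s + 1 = -7*d + 3*s + 1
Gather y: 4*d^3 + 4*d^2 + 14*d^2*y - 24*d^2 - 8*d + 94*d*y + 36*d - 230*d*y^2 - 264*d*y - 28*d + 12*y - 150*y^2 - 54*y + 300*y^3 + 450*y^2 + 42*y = 4*d^3 - 20*d^2 + 300*y^3 + y^2*(300 - 230*d) + y*(14*d^2 - 170*d)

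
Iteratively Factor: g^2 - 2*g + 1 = (g - 1)*(g - 1)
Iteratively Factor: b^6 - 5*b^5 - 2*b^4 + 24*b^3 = (b)*(b^5 - 5*b^4 - 2*b^3 + 24*b^2) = b*(b + 2)*(b^4 - 7*b^3 + 12*b^2) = b^2*(b + 2)*(b^3 - 7*b^2 + 12*b) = b^3*(b + 2)*(b^2 - 7*b + 12) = b^3*(b - 3)*(b + 2)*(b - 4)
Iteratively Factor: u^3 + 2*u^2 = (u)*(u^2 + 2*u) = u^2*(u + 2)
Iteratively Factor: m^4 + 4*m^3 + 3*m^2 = (m + 3)*(m^3 + m^2) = m*(m + 3)*(m^2 + m) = m^2*(m + 3)*(m + 1)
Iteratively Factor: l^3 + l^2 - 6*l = (l)*(l^2 + l - 6) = l*(l - 2)*(l + 3)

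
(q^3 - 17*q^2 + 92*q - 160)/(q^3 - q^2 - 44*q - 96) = (q^2 - 9*q + 20)/(q^2 + 7*q + 12)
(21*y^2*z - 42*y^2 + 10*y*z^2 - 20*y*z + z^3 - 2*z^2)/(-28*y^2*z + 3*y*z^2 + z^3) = (-3*y*z + 6*y - z^2 + 2*z)/(z*(4*y - z))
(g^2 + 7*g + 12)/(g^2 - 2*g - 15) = (g + 4)/(g - 5)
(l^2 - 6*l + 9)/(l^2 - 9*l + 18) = (l - 3)/(l - 6)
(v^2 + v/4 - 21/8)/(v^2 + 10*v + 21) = (v^2 + v/4 - 21/8)/(v^2 + 10*v + 21)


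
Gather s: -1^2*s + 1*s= 0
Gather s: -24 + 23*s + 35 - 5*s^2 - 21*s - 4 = -5*s^2 + 2*s + 7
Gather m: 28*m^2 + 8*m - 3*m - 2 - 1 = 28*m^2 + 5*m - 3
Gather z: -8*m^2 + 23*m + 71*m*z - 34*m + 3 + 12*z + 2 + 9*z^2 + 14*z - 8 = -8*m^2 - 11*m + 9*z^2 + z*(71*m + 26) - 3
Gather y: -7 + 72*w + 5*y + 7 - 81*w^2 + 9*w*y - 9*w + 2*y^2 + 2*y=-81*w^2 + 63*w + 2*y^2 + y*(9*w + 7)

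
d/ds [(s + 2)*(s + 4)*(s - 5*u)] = 3*s^2 - 10*s*u + 12*s - 30*u + 8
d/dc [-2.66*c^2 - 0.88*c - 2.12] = -5.32*c - 0.88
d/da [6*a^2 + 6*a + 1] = 12*a + 6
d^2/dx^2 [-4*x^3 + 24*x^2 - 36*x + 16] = 48 - 24*x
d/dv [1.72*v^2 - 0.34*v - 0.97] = 3.44*v - 0.34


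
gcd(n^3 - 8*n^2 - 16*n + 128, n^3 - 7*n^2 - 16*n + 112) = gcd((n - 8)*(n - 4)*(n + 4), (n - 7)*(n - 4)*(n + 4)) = n^2 - 16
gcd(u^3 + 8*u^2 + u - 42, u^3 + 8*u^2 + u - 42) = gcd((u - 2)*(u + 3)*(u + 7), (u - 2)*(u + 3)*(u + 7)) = u^3 + 8*u^2 + u - 42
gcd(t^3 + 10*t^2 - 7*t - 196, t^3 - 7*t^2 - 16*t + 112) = t - 4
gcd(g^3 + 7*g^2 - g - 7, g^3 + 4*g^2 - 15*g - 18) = g + 1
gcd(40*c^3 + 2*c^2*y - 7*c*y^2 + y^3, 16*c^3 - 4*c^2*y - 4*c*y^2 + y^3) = -8*c^2 - 2*c*y + y^2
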